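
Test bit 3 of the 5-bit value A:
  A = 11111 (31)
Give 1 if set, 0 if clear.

Bit 3 is the 4th from the right.
  11111
   ^
That bit is 1.

Answer: 1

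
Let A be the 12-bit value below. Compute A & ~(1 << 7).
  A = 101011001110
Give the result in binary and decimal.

Mask = ~(1 << 7) = 111101111111
Bit 7 of A is 1, so AND-ing with the mask clears it to 0.
  101011001110
& 111101111111
--------------
  101001001110

Answer: 101001001110 (2638)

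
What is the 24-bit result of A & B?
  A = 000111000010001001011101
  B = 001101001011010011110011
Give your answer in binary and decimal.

Apply & to each column (1 only where both bits are 1):
  000111000010001001011101
& 001101001011010011110011
--------------------------
  000101000010000001010001

Answer: 000101000010000001010001 (1318993)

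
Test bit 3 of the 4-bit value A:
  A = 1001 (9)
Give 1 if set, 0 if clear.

Bit 3 is the 4th from the right.
  1001
  ^
That bit is 1.

Answer: 1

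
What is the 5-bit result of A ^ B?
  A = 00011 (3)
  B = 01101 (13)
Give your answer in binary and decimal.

Apply ^ to each column (1 where bits differ):
  00011
^ 01101
-------
  01110

Answer: 01110 (14)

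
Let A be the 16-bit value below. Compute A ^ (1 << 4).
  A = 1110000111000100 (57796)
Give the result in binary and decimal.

Mask = 1 << 4 = 0000000000010000
Bit 4 of A is 0; XOR with the mask flips it to 1.
  1110000111000100
^ 0000000000010000
------------------
  1110000111010100

Answer: 1110000111010100 (57812)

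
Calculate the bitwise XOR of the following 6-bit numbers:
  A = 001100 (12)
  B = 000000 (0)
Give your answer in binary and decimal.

Apply ^ to each column (1 where bits differ):
  001100
^ 000000
--------
  001100

Answer: 001100 (12)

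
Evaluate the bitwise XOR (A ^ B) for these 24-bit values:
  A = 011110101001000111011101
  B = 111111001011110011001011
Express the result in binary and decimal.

Apply ^ to each column (1 where bits differ):
  011110101001000111011101
^ 111111001011110011001011
--------------------------
  100001100010110100010110

Answer: 100001100010110100010110 (8793366)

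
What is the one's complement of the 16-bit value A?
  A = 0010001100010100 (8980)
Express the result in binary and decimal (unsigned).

Flip each bit (0->1, 1->0):
  0010001100010100
  1101110011101011

Answer: 1101110011101011 (56555)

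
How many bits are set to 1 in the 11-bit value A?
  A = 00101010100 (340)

00101010100
1-bits at positions (from bit 0 = LSB): 2, 4, 6, 8
Count = 4

Answer: 4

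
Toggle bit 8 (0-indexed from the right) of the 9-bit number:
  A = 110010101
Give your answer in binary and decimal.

Mask = 1 << 8 = 100000000
Bit 8 of A is 1; XOR with the mask flips it to 0.
  110010101
^ 100000000
-----------
  010010101

Answer: 010010101 (149)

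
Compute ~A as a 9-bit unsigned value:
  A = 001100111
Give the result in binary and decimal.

Flip each bit (0->1, 1->0):
  001100111
  110011000

Answer: 110011000 (408)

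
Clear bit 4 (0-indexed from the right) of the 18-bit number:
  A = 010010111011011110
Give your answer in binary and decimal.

Mask = ~(1 << 4) = 111111111111101111
Bit 4 of A is 1, so AND-ing with the mask clears it to 0.
  010010111011011110
& 111111111111101111
--------------------
  010010111011001110

Answer: 010010111011001110 (77518)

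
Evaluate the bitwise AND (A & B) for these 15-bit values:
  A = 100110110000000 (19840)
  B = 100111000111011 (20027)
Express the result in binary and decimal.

Apply & to each column (1 only where both bits are 1):
  100110110000000
& 100111000111011
-----------------
  100110000000000

Answer: 100110000000000 (19456)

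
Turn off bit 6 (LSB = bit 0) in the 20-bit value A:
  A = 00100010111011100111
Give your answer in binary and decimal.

Mask = ~(1 << 6) = 11111111111110111111
Bit 6 of A is 1, so AND-ing with the mask clears it to 0.
  00100010111011100111
& 11111111111110111111
----------------------
  00100010111010100111

Answer: 00100010111010100111 (143015)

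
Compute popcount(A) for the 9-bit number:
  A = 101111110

101111110
1-bits at positions (from bit 0 = LSB): 1, 2, 3, 4, 5, 6, 8
Count = 7

Answer: 7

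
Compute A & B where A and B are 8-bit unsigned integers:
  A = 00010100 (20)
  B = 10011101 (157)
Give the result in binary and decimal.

Apply & to each column (1 only where both bits are 1):
  00010100
& 10011101
----------
  00010100

Answer: 00010100 (20)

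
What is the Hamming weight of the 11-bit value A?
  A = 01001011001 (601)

01001011001
1-bits at positions (from bit 0 = LSB): 0, 3, 4, 6, 9
Count = 5

Answer: 5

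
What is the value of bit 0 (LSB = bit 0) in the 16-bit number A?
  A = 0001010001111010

Bit 0 is the 1st from the right.
  0001010001111010
                 ^
That bit is 0.

Answer: 0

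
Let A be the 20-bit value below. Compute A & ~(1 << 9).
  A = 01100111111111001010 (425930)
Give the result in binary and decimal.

Mask = ~(1 << 9) = 11111111110111111111
Bit 9 of A is 1, so AND-ing with the mask clears it to 0.
  01100111111111001010
& 11111111110111111111
----------------------
  01100111110111001010

Answer: 01100111110111001010 (425418)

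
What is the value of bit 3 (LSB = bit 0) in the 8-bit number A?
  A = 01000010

Bit 3 is the 4th from the right.
  01000010
      ^
That bit is 0.

Answer: 0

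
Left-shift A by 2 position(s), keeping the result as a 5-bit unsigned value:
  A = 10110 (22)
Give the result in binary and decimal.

Shift left by 2: drop the top 2 bit(s), append 2 zero(s) on the right.
  10110  ->  discard [10], keep [110], append 00
= 11000

Answer: 11000 (24)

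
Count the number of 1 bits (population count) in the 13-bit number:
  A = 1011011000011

1011011000011
1-bits at positions (from bit 0 = LSB): 0, 1, 6, 7, 9, 10, 12
Count = 7

Answer: 7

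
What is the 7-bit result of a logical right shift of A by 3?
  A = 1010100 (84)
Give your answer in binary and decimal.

Logical shift right by 3: drop the bottom 3 bit(s), prepend 3 zero(s) on the left.
  1010100  ->  keep [1010], discard [100], prepend 000
= 0001010

Answer: 0001010 (10)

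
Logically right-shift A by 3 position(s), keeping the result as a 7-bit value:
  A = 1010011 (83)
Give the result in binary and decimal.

Logical shift right by 3: drop the bottom 3 bit(s), prepend 3 zero(s) on the left.
  1010011  ->  keep [1010], discard [011], prepend 000
= 0001010

Answer: 0001010 (10)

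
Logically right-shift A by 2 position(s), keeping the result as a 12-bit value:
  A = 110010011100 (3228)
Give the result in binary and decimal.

Logical shift right by 2: drop the bottom 2 bit(s), prepend 2 zero(s) on the left.
  110010011100  ->  keep [1100100111], discard [00], prepend 00
= 001100100111

Answer: 001100100111 (807)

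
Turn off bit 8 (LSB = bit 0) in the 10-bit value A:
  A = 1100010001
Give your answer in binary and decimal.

Mask = ~(1 << 8) = 1011111111
Bit 8 of A is 1, so AND-ing with the mask clears it to 0.
  1100010001
& 1011111111
------------
  1000010001

Answer: 1000010001 (529)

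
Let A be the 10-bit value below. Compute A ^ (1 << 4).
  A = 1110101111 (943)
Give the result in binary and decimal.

Mask = 1 << 4 = 0000010000
Bit 4 of A is 0; XOR with the mask flips it to 1.
  1110101111
^ 0000010000
------------
  1110111111

Answer: 1110111111 (959)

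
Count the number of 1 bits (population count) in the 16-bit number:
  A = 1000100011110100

1000100011110100
1-bits at positions (from bit 0 = LSB): 2, 4, 5, 6, 7, 11, 15
Count = 7

Answer: 7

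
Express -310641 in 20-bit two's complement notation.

1. Binary of +310641:  01001011110101110001
2. Invert bits:     10110100001010001110
3. Add 1:           10110100001010001111

Answer: 10110100001010001111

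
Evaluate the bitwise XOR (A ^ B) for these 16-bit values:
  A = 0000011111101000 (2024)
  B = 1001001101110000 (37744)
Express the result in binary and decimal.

Apply ^ to each column (1 where bits differ):
  0000011111101000
^ 1001001101110000
------------------
  1001010010011000

Answer: 1001010010011000 (38040)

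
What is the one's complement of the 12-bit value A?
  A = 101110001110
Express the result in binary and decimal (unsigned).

Flip each bit (0->1, 1->0):
  101110001110
  010001110001

Answer: 010001110001 (1137)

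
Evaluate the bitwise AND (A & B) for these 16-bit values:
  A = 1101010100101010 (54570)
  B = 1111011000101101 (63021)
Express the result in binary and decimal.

Apply & to each column (1 only where both bits are 1):
  1101010100101010
& 1111011000101101
------------------
  1101010000101000

Answer: 1101010000101000 (54312)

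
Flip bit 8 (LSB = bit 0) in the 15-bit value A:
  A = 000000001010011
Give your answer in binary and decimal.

Mask = 1 << 8 = 000000100000000
Bit 8 of A is 0; XOR with the mask flips it to 1.
  000000001010011
^ 000000100000000
-----------------
  000000101010011

Answer: 000000101010011 (339)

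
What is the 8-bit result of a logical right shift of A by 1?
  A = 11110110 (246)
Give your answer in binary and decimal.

Logical shift right by 1: drop the bottom 1 bit(s), prepend 1 zero(s) on the left.
  11110110  ->  keep [1111011], discard [0], prepend 0
= 01111011

Answer: 01111011 (123)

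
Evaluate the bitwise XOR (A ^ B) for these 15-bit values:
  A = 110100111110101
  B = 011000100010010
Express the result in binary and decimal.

Apply ^ to each column (1 where bits differ):
  110100111110101
^ 011000100010010
-----------------
  101100011100111

Answer: 101100011100111 (22759)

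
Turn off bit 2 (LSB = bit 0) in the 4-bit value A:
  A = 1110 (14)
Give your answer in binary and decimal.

Mask = ~(1 << 2) = 1011
Bit 2 of A is 1, so AND-ing with the mask clears it to 0.
  1110
& 1011
------
  1010

Answer: 1010 (10)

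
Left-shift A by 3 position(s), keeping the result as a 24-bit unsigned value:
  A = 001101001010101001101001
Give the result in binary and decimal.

Shift left by 3: drop the top 3 bit(s), append 3 zero(s) on the right.
  001101001010101001101001  ->  discard [001], keep [101001010101001101001], append 000
= 101001010101001101001000

Answer: 101001010101001101001000 (10834760)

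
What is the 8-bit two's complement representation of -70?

1. Binary of +70:  01000110
2. Invert bits:     10111001
3. Add 1:           10111010

Answer: 10111010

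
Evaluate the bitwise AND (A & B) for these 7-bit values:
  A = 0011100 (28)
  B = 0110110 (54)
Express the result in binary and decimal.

Apply & to each column (1 only where both bits are 1):
  0011100
& 0110110
---------
  0010100

Answer: 0010100 (20)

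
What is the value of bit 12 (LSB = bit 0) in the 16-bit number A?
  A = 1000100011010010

Bit 12 is the 13th from the right.
  1000100011010010
     ^
That bit is 0.

Answer: 0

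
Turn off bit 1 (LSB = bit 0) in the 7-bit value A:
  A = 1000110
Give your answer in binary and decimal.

Mask = ~(1 << 1) = 1111101
Bit 1 of A is 1, so AND-ing with the mask clears it to 0.
  1000110
& 1111101
---------
  1000100

Answer: 1000100 (68)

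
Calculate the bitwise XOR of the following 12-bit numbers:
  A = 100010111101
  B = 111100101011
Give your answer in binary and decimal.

Apply ^ to each column (1 where bits differ):
  100010111101
^ 111100101011
--------------
  011110010110

Answer: 011110010110 (1942)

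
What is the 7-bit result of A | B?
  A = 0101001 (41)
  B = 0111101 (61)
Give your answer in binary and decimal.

Apply | to each column (1 where either bit is 1):
  0101001
| 0111101
---------
  0111101

Answer: 0111101 (61)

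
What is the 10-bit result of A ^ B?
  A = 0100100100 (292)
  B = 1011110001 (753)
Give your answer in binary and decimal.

Apply ^ to each column (1 where bits differ):
  0100100100
^ 1011110001
------------
  1111010101

Answer: 1111010101 (981)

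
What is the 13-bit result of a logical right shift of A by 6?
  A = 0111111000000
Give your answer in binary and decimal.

Logical shift right by 6: drop the bottom 6 bit(s), prepend 6 zero(s) on the left.
  0111111000000  ->  keep [0111111], discard [000000], prepend 000000
= 0000000111111

Answer: 0000000111111 (63)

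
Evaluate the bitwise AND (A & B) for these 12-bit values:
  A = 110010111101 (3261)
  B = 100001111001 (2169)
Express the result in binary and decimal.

Apply & to each column (1 only where both bits are 1):
  110010111101
& 100001111001
--------------
  100000111001

Answer: 100000111001 (2105)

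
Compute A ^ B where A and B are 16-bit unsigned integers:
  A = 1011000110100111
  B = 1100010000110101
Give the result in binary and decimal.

Apply ^ to each column (1 where bits differ):
  1011000110100111
^ 1100010000110101
------------------
  0111010110010010

Answer: 0111010110010010 (30098)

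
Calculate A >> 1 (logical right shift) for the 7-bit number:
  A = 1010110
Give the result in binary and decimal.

Logical shift right by 1: drop the bottom 1 bit(s), prepend 1 zero(s) on the left.
  1010110  ->  keep [101011], discard [0], prepend 0
= 0101011

Answer: 0101011 (43)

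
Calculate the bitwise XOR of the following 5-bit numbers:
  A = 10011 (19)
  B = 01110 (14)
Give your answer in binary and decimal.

Apply ^ to each column (1 where bits differ):
  10011
^ 01110
-------
  11101

Answer: 11101 (29)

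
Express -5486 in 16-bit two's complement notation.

1. Binary of +5486:  0001010101101110
2. Invert bits:     1110101010010001
3. Add 1:           1110101010010010

Answer: 1110101010010010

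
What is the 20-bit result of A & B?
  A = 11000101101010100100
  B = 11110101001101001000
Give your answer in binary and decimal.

Apply & to each column (1 only where both bits are 1):
  11000101101010100100
& 11110101001101001000
----------------------
  11000101001000000000

Answer: 11000101001000000000 (807424)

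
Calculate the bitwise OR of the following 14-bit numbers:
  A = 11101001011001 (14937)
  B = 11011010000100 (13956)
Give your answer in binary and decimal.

Apply | to each column (1 where either bit is 1):
  11101001011001
| 11011010000100
----------------
  11111011011101

Answer: 11111011011101 (16093)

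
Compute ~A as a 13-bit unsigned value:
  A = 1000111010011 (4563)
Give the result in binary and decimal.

Flip each bit (0->1, 1->0):
  1000111010011
  0111000101100

Answer: 0111000101100 (3628)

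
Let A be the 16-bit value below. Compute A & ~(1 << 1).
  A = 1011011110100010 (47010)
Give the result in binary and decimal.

Mask = ~(1 << 1) = 1111111111111101
Bit 1 of A is 1, so AND-ing with the mask clears it to 0.
  1011011110100010
& 1111111111111101
------------------
  1011011110100000

Answer: 1011011110100000 (47008)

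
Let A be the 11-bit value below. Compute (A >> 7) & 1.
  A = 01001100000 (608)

Bit 7 is the 8th from the right.
  01001100000
     ^
That bit is 0.

Answer: 0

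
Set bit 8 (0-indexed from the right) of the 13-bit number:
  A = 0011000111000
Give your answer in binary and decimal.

Mask = 1 << 8 = 0000100000000
Bit 8 of A is 0, so OR-ing with the mask flips it to 1.
  0011000111000
| 0000100000000
---------------
  0011100111000

Answer: 0011100111000 (1848)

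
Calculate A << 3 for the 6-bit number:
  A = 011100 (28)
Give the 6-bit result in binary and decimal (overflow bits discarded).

Shift left by 3: drop the top 3 bit(s), append 3 zero(s) on the right.
  011100  ->  discard [011], keep [100], append 000
= 100000

Answer: 100000 (32)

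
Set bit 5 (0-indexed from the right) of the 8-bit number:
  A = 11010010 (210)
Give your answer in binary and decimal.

Mask = 1 << 5 = 00100000
Bit 5 of A is 0, so OR-ing with the mask flips it to 1.
  11010010
| 00100000
----------
  11110010

Answer: 11110010 (242)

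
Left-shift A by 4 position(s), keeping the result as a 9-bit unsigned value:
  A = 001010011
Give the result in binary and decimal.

Shift left by 4: drop the top 4 bit(s), append 4 zero(s) on the right.
  001010011  ->  discard [0010], keep [10011], append 0000
= 100110000

Answer: 100110000 (304)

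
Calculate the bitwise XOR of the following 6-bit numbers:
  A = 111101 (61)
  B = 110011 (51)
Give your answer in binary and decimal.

Apply ^ to each column (1 where bits differ):
  111101
^ 110011
--------
  001110

Answer: 001110 (14)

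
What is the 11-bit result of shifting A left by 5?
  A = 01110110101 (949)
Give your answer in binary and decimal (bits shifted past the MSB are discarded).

Shift left by 5: drop the top 5 bit(s), append 5 zero(s) on the right.
  01110110101  ->  discard [01110], keep [110101], append 00000
= 11010100000

Answer: 11010100000 (1696)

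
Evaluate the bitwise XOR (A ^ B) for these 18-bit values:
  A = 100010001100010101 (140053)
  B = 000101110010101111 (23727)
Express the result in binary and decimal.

Apply ^ to each column (1 where bits differ):
  100010001100010101
^ 000101110010101111
--------------------
  100111111110111010

Answer: 100111111110111010 (163770)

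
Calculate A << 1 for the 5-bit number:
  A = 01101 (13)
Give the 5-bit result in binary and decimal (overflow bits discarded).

Shift left by 1: drop the top 1 bit(s), append 1 zero(s) on the right.
  01101  ->  discard [0], keep [1101], append 0
= 11010

Answer: 11010 (26)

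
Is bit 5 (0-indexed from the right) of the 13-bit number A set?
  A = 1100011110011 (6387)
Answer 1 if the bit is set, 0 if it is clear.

Bit 5 is the 6th from the right.
  1100011110011
         ^
That bit is 1.

Answer: 1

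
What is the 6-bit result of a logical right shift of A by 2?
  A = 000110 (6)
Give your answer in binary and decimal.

Logical shift right by 2: drop the bottom 2 bit(s), prepend 2 zero(s) on the left.
  000110  ->  keep [0001], discard [10], prepend 00
= 000001

Answer: 000001 (1)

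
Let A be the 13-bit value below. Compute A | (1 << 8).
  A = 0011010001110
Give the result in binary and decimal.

Mask = 1 << 8 = 0000100000000
Bit 8 of A is 0, so OR-ing with the mask flips it to 1.
  0011010001110
| 0000100000000
---------------
  0011110001110

Answer: 0011110001110 (1934)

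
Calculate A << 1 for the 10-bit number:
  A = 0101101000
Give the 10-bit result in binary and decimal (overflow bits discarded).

Shift left by 1: drop the top 1 bit(s), append 1 zero(s) on the right.
  0101101000  ->  discard [0], keep [101101000], append 0
= 1011010000

Answer: 1011010000 (720)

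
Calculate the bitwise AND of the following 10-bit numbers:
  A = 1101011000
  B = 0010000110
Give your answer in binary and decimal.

Apply & to each column (1 only where both bits are 1):
  1101011000
& 0010000110
------------
  0000000000

Answer: 0000000000 (0)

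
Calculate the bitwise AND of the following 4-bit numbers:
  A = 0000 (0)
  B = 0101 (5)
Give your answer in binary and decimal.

Apply & to each column (1 only where both bits are 1):
  0000
& 0101
------
  0000

Answer: 0000 (0)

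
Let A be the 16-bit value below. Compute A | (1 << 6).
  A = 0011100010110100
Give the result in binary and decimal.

Mask = 1 << 6 = 0000000001000000
Bit 6 of A is 0, so OR-ing with the mask flips it to 1.
  0011100010110100
| 0000000001000000
------------------
  0011100011110100

Answer: 0011100011110100 (14580)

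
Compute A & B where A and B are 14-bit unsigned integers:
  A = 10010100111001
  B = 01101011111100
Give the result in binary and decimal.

Apply & to each column (1 only where both bits are 1):
  10010100111001
& 01101011111100
----------------
  00000000111000

Answer: 00000000111000 (56)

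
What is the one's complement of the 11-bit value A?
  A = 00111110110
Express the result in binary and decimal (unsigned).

Flip each bit (0->1, 1->0):
  00111110110
  11000001001

Answer: 11000001001 (1545)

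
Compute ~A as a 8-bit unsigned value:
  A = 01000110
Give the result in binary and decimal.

Flip each bit (0->1, 1->0):
  01000110
  10111001

Answer: 10111001 (185)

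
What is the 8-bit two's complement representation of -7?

1. Binary of +7:  00000111
2. Invert bits:     11111000
3. Add 1:           11111001

Answer: 11111001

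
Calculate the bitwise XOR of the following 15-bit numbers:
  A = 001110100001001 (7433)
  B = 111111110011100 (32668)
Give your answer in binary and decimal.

Apply ^ to each column (1 where bits differ):
  001110100001001
^ 111111110011100
-----------------
  110001010010101

Answer: 110001010010101 (25237)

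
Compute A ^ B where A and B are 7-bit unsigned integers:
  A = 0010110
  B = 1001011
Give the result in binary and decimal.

Apply ^ to each column (1 where bits differ):
  0010110
^ 1001011
---------
  1011101

Answer: 1011101 (93)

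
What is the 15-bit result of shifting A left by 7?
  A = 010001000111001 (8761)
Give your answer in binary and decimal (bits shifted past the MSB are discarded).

Shift left by 7: drop the top 7 bit(s), append 7 zero(s) on the right.
  010001000111001  ->  discard [0100010], keep [00111001], append 0000000
= 001110010000000

Answer: 001110010000000 (7296)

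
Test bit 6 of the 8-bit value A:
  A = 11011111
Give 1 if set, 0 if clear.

Bit 6 is the 7th from the right.
  11011111
   ^
That bit is 1.

Answer: 1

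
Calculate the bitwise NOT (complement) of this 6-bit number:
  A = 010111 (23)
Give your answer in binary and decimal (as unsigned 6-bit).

Flip each bit (0->1, 1->0):
  010111
  101000

Answer: 101000 (40)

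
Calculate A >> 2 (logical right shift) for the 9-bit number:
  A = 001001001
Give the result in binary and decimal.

Logical shift right by 2: drop the bottom 2 bit(s), prepend 2 zero(s) on the left.
  001001001  ->  keep [0010010], discard [01], prepend 00
= 000010010

Answer: 000010010 (18)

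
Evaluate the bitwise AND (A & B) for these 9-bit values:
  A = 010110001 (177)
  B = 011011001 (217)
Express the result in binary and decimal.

Apply & to each column (1 only where both bits are 1):
  010110001
& 011011001
-----------
  010010001

Answer: 010010001 (145)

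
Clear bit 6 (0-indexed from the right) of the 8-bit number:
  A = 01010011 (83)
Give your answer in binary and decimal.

Mask = ~(1 << 6) = 10111111
Bit 6 of A is 1, so AND-ing with the mask clears it to 0.
  01010011
& 10111111
----------
  00010011

Answer: 00010011 (19)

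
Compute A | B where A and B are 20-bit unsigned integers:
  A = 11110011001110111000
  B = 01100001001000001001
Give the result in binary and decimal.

Apply | to each column (1 where either bit is 1):
  11110011001110111000
| 01100001001000001001
----------------------
  11110011001110111001

Answer: 11110011001110111001 (996281)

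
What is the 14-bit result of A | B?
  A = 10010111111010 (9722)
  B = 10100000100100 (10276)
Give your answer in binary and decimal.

Apply | to each column (1 where either bit is 1):
  10010111111010
| 10100000100100
----------------
  10110111111110

Answer: 10110111111110 (11774)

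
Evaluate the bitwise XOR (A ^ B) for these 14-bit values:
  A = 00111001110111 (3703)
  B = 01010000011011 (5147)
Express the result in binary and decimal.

Apply ^ to each column (1 where bits differ):
  00111001110111
^ 01010000011011
----------------
  01101001101100

Answer: 01101001101100 (6764)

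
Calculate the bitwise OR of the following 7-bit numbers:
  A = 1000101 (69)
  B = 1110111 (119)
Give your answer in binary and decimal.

Apply | to each column (1 where either bit is 1):
  1000101
| 1110111
---------
  1110111

Answer: 1110111 (119)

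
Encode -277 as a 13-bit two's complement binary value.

1. Binary of +277:  0000100010101
2. Invert bits:     1111011101010
3. Add 1:           1111011101011

Answer: 1111011101011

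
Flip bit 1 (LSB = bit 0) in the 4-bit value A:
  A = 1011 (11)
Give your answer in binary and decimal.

Mask = 1 << 1 = 0010
Bit 1 of A is 1; XOR with the mask flips it to 0.
  1011
^ 0010
------
  1001

Answer: 1001 (9)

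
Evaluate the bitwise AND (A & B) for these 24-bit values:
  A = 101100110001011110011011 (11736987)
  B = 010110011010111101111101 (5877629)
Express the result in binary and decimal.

Apply & to each column (1 only where both bits are 1):
  101100110001011110011011
& 010110011010111101111101
--------------------------
  000100010000011100011001

Answer: 000100010000011100011001 (1115929)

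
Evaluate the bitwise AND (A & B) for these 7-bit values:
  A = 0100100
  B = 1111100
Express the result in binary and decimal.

Apply & to each column (1 only where both bits are 1):
  0100100
& 1111100
---------
  0100100

Answer: 0100100 (36)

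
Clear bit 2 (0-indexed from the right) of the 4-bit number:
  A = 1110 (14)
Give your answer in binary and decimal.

Mask = ~(1 << 2) = 1011
Bit 2 of A is 1, so AND-ing with the mask clears it to 0.
  1110
& 1011
------
  1010

Answer: 1010 (10)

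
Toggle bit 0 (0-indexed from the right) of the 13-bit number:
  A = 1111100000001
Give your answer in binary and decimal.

Mask = 1 << 0 = 0000000000001
Bit 0 of A is 1; XOR with the mask flips it to 0.
  1111100000001
^ 0000000000001
---------------
  1111100000000

Answer: 1111100000000 (7936)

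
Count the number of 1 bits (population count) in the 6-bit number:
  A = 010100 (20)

010100
1-bits at positions (from bit 0 = LSB): 2, 4
Count = 2

Answer: 2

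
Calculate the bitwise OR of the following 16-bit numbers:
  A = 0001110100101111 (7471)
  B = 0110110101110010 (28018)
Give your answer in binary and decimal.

Apply | to each column (1 where either bit is 1):
  0001110100101111
| 0110110101110010
------------------
  0111110101111111

Answer: 0111110101111111 (32127)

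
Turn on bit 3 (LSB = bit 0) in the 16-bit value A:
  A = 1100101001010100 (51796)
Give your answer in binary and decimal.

Mask = 1 << 3 = 0000000000001000
Bit 3 of A is 0, so OR-ing with the mask flips it to 1.
  1100101001010100
| 0000000000001000
------------------
  1100101001011100

Answer: 1100101001011100 (51804)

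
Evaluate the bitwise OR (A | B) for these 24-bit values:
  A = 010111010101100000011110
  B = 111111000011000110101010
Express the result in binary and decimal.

Apply | to each column (1 where either bit is 1):
  010111010101100000011110
| 111111000011000110101010
--------------------------
  111111010111100110111110

Answer: 111111010111100110111110 (16611774)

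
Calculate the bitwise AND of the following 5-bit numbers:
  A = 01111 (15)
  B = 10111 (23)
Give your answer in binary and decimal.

Apply & to each column (1 only where both bits are 1):
  01111
& 10111
-------
  00111

Answer: 00111 (7)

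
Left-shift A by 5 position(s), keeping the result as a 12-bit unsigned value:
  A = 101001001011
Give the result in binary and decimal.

Shift left by 5: drop the top 5 bit(s), append 5 zero(s) on the right.
  101001001011  ->  discard [10100], keep [1001011], append 00000
= 100101100000

Answer: 100101100000 (2400)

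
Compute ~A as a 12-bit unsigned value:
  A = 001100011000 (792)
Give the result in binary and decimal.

Flip each bit (0->1, 1->0):
  001100011000
  110011100111

Answer: 110011100111 (3303)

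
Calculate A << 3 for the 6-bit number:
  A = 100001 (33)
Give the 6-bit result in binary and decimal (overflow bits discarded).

Shift left by 3: drop the top 3 bit(s), append 3 zero(s) on the right.
  100001  ->  discard [100], keep [001], append 000
= 001000

Answer: 001000 (8)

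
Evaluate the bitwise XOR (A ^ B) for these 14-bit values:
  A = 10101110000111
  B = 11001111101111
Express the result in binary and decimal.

Apply ^ to each column (1 where bits differ):
  10101110000111
^ 11001111101111
----------------
  01100001101000

Answer: 01100001101000 (6248)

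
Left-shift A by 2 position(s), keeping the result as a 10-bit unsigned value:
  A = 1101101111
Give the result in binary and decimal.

Shift left by 2: drop the top 2 bit(s), append 2 zero(s) on the right.
  1101101111  ->  discard [11], keep [01101111], append 00
= 0110111100

Answer: 0110111100 (444)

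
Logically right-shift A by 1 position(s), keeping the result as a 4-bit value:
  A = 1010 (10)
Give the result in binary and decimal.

Logical shift right by 1: drop the bottom 1 bit(s), prepend 1 zero(s) on the left.
  1010  ->  keep [101], discard [0], prepend 0
= 0101

Answer: 0101 (5)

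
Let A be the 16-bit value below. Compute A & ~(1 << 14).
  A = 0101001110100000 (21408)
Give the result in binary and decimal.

Mask = ~(1 << 14) = 1011111111111111
Bit 14 of A is 1, so AND-ing with the mask clears it to 0.
  0101001110100000
& 1011111111111111
------------------
  0001001110100000

Answer: 0001001110100000 (5024)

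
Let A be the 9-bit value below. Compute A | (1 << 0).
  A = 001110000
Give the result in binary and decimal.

Mask = 1 << 0 = 000000001
Bit 0 of A is 0, so OR-ing with the mask flips it to 1.
  001110000
| 000000001
-----------
  001110001

Answer: 001110001 (113)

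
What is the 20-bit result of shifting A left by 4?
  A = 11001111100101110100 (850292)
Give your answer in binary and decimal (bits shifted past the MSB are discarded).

Shift left by 4: drop the top 4 bit(s), append 4 zero(s) on the right.
  11001111100101110100  ->  discard [1100], keep [1111100101110100], append 0000
= 11111001011101000000

Answer: 11111001011101000000 (1021760)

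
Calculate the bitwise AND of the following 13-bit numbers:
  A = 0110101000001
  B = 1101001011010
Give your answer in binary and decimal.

Apply & to each column (1 only where both bits are 1):
  0110101000001
& 1101001011010
---------------
  0100001000000

Answer: 0100001000000 (2112)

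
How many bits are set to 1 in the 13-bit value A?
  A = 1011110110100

1011110110100
1-bits at positions (from bit 0 = LSB): 2, 4, 5, 7, 8, 9, 10, 12
Count = 8

Answer: 8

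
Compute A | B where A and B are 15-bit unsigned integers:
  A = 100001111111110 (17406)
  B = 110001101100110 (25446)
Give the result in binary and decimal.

Apply | to each column (1 where either bit is 1):
  100001111111110
| 110001101100110
-----------------
  110001111111110

Answer: 110001111111110 (25598)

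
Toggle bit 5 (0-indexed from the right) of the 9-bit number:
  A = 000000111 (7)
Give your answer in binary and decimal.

Mask = 1 << 5 = 000100000
Bit 5 of A is 0; XOR with the mask flips it to 1.
  000000111
^ 000100000
-----------
  000100111

Answer: 000100111 (39)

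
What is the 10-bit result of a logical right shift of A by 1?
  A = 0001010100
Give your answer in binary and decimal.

Logical shift right by 1: drop the bottom 1 bit(s), prepend 1 zero(s) on the left.
  0001010100  ->  keep [000101010], discard [0], prepend 0
= 0000101010

Answer: 0000101010 (42)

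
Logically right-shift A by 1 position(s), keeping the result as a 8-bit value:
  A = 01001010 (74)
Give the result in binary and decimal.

Logical shift right by 1: drop the bottom 1 bit(s), prepend 1 zero(s) on the left.
  01001010  ->  keep [0100101], discard [0], prepend 0
= 00100101

Answer: 00100101 (37)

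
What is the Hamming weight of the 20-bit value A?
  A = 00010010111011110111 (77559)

00010010111011110111
1-bits at positions (from bit 0 = LSB): 0, 1, 2, 4, 5, 6, 7, 9, 10, 11, 13, 16
Count = 12

Answer: 12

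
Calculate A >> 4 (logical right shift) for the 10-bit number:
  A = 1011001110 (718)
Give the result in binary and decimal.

Logical shift right by 4: drop the bottom 4 bit(s), prepend 4 zero(s) on the left.
  1011001110  ->  keep [101100], discard [1110], prepend 0000
= 0000101100

Answer: 0000101100 (44)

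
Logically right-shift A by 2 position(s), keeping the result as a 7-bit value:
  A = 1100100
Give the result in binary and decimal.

Logical shift right by 2: drop the bottom 2 bit(s), prepend 2 zero(s) on the left.
  1100100  ->  keep [11001], discard [00], prepend 00
= 0011001

Answer: 0011001 (25)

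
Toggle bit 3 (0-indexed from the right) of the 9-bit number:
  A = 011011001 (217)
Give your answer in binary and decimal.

Mask = 1 << 3 = 000001000
Bit 3 of A is 1; XOR with the mask flips it to 0.
  011011001
^ 000001000
-----------
  011010001

Answer: 011010001 (209)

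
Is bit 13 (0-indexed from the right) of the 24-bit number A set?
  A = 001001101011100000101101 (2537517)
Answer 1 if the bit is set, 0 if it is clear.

Bit 13 is the 14th from the right.
  001001101011100000101101
            ^
That bit is 1.

Answer: 1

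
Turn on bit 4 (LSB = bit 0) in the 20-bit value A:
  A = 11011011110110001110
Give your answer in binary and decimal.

Mask = 1 << 4 = 00000000000000010000
Bit 4 of A is 0, so OR-ing with the mask flips it to 1.
  11011011110110001110
| 00000000000000010000
----------------------
  11011011110110011110

Answer: 11011011110110011110 (900510)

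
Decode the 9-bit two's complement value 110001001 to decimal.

MSB is 1, so the value is negative. Find the magnitude:
1. Invert bits:  001110110
2. Add 1:        001110111  = 119
3. Apply sign:   -119

Answer: -119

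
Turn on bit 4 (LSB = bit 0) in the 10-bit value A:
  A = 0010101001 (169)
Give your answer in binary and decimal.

Mask = 1 << 4 = 0000010000
Bit 4 of A is 0, so OR-ing with the mask flips it to 1.
  0010101001
| 0000010000
------------
  0010111001

Answer: 0010111001 (185)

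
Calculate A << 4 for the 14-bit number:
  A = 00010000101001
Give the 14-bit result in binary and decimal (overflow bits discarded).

Shift left by 4: drop the top 4 bit(s), append 4 zero(s) on the right.
  00010000101001  ->  discard [0001], keep [0000101001], append 0000
= 00001010010000

Answer: 00001010010000 (656)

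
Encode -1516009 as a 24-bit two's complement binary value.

1. Binary of +1516009:  000101110010000111101001
2. Invert bits:     111010001101111000010110
3. Add 1:           111010001101111000010111

Answer: 111010001101111000010111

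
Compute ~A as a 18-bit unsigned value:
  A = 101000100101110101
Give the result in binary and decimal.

Flip each bit (0->1, 1->0):
  101000100101110101
  010111011010001010

Answer: 010111011010001010 (95882)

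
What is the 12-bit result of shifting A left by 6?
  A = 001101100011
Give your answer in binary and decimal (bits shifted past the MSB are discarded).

Shift left by 6: drop the top 6 bit(s), append 6 zero(s) on the right.
  001101100011  ->  discard [001101], keep [100011], append 000000
= 100011000000

Answer: 100011000000 (2240)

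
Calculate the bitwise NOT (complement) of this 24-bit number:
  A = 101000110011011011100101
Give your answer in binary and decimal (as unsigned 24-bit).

Flip each bit (0->1, 1->0):
  101000110011011011100101
  010111001100100100011010

Answer: 010111001100100100011010 (6080794)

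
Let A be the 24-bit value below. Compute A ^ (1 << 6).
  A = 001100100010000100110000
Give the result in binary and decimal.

Mask = 1 << 6 = 000000000000000001000000
Bit 6 of A is 0; XOR with the mask flips it to 1.
  001100100010000100110000
^ 000000000000000001000000
--------------------------
  001100100010000101110000

Answer: 001100100010000101110000 (3285360)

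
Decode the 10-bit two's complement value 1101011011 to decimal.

MSB is 1, so the value is negative. Find the magnitude:
1. Invert bits:  0010100100
2. Add 1:        0010100101  = 165
3. Apply sign:   -165

Answer: -165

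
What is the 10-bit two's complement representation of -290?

1. Binary of +290:  0100100010
2. Invert bits:     1011011101
3. Add 1:           1011011110

Answer: 1011011110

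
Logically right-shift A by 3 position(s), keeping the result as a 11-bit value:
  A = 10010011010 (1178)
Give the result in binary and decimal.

Logical shift right by 3: drop the bottom 3 bit(s), prepend 3 zero(s) on the left.
  10010011010  ->  keep [10010011], discard [010], prepend 000
= 00010010011

Answer: 00010010011 (147)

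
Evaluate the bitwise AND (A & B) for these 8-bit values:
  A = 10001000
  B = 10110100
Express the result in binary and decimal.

Apply & to each column (1 only where both bits are 1):
  10001000
& 10110100
----------
  10000000

Answer: 10000000 (128)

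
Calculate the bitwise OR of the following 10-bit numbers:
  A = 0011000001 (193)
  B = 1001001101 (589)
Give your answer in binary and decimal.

Apply | to each column (1 where either bit is 1):
  0011000001
| 1001001101
------------
  1011001101

Answer: 1011001101 (717)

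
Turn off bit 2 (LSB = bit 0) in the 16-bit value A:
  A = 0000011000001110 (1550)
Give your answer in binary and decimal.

Mask = ~(1 << 2) = 1111111111111011
Bit 2 of A is 1, so AND-ing with the mask clears it to 0.
  0000011000001110
& 1111111111111011
------------------
  0000011000001010

Answer: 0000011000001010 (1546)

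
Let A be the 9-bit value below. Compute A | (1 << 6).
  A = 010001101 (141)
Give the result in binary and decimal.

Mask = 1 << 6 = 001000000
Bit 6 of A is 0, so OR-ing with the mask flips it to 1.
  010001101
| 001000000
-----------
  011001101

Answer: 011001101 (205)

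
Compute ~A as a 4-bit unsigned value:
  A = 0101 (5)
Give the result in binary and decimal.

Flip each bit (0->1, 1->0):
  0101
  1010

Answer: 1010 (10)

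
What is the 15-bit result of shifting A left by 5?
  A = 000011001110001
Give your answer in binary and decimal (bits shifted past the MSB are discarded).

Shift left by 5: drop the top 5 bit(s), append 5 zero(s) on the right.
  000011001110001  ->  discard [00001], keep [1001110001], append 00000
= 100111000100000

Answer: 100111000100000 (20000)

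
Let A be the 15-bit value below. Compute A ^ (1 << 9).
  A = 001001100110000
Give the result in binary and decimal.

Mask = 1 << 9 = 000001000000000
Bit 9 of A is 1; XOR with the mask flips it to 0.
  001001100110000
^ 000001000000000
-----------------
  001000100110000

Answer: 001000100110000 (4400)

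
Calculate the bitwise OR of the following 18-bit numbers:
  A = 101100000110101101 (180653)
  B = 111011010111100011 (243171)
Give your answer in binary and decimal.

Apply | to each column (1 where either bit is 1):
  101100000110101101
| 111011010111100011
--------------------
  111111010111101111

Answer: 111111010111101111 (259567)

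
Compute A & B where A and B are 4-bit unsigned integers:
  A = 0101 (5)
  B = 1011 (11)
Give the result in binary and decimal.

Apply & to each column (1 only where both bits are 1):
  0101
& 1011
------
  0001

Answer: 0001 (1)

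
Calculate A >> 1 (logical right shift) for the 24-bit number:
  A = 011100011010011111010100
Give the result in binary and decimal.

Logical shift right by 1: drop the bottom 1 bit(s), prepend 1 zero(s) on the left.
  011100011010011111010100  ->  keep [01110001101001111101010], discard [0], prepend 0
= 001110001101001111101010

Answer: 001110001101001111101010 (3724266)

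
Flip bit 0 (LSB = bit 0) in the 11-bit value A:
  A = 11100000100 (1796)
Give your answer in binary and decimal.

Mask = 1 << 0 = 00000000001
Bit 0 of A is 0; XOR with the mask flips it to 1.
  11100000100
^ 00000000001
-------------
  11100000101

Answer: 11100000101 (1797)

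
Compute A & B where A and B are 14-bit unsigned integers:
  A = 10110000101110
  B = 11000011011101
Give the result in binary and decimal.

Apply & to each column (1 only where both bits are 1):
  10110000101110
& 11000011011101
----------------
  10000000001100

Answer: 10000000001100 (8204)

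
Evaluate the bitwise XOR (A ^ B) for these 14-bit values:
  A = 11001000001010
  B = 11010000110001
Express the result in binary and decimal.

Apply ^ to each column (1 where bits differ):
  11001000001010
^ 11010000110001
----------------
  00011000111011

Answer: 00011000111011 (1595)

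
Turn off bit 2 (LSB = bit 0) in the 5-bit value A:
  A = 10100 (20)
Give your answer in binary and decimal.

Mask = ~(1 << 2) = 11011
Bit 2 of A is 1, so AND-ing with the mask clears it to 0.
  10100
& 11011
-------
  10000

Answer: 10000 (16)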